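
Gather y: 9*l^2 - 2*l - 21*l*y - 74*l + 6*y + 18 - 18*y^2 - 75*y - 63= 9*l^2 - 76*l - 18*y^2 + y*(-21*l - 69) - 45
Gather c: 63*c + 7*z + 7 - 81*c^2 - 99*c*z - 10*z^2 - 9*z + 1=-81*c^2 + c*(63 - 99*z) - 10*z^2 - 2*z + 8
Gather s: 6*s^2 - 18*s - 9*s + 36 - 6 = 6*s^2 - 27*s + 30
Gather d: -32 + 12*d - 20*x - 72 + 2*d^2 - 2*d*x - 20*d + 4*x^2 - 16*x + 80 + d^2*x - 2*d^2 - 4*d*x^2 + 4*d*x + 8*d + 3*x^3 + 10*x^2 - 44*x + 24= d^2*x + d*(-4*x^2 + 2*x) + 3*x^3 + 14*x^2 - 80*x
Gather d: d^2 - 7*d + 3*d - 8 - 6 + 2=d^2 - 4*d - 12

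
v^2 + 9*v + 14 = (v + 2)*(v + 7)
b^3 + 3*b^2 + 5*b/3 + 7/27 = (b + 1/3)^2*(b + 7/3)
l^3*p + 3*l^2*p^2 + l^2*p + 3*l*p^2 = l*(l + 3*p)*(l*p + p)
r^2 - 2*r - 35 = (r - 7)*(r + 5)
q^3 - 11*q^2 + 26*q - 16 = (q - 8)*(q - 2)*(q - 1)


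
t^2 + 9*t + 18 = (t + 3)*(t + 6)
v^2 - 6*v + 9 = (v - 3)^2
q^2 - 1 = (q - 1)*(q + 1)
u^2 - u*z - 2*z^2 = (u - 2*z)*(u + z)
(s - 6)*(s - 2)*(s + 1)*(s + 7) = s^4 - 45*s^2 + 40*s + 84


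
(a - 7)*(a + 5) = a^2 - 2*a - 35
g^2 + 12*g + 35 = (g + 5)*(g + 7)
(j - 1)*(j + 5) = j^2 + 4*j - 5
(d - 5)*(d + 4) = d^2 - d - 20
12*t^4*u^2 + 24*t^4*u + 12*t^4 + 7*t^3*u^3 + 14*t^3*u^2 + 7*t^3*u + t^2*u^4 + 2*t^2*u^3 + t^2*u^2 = (3*t + u)*(4*t + u)*(t*u + t)^2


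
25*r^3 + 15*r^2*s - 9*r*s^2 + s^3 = (-5*r + s)^2*(r + s)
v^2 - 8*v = v*(v - 8)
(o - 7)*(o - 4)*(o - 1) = o^3 - 12*o^2 + 39*o - 28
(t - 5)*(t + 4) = t^2 - t - 20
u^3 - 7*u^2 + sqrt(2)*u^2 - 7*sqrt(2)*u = u*(u - 7)*(u + sqrt(2))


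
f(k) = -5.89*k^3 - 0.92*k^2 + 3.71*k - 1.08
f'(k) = -17.67*k^2 - 1.84*k + 3.71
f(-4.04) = 357.30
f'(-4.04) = -277.26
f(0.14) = -0.59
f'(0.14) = 3.11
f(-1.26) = 4.57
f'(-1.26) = -22.02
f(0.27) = -0.26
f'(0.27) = 1.93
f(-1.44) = 9.26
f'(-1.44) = -30.28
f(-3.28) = 184.70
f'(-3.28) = -180.36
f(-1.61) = 15.14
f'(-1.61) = -39.13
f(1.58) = -20.75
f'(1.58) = -43.31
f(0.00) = -1.08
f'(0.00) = 3.71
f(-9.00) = 4184.82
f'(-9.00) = -1411.00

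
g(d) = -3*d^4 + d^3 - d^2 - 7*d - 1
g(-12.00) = -63997.00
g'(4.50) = -1048.75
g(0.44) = -4.30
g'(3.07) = -332.08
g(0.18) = -2.29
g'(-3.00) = 350.00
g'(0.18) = -7.33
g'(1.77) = -67.68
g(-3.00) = -259.00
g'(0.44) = -8.32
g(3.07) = -269.47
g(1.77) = -40.42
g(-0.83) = 2.13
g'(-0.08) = -6.81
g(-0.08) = -0.45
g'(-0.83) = 3.59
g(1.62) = -31.38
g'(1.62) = -53.39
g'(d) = -12*d^3 + 3*d^2 - 2*d - 7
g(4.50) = -1191.81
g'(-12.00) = 21185.00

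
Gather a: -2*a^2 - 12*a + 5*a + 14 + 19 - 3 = -2*a^2 - 7*a + 30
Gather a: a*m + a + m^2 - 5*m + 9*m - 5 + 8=a*(m + 1) + m^2 + 4*m + 3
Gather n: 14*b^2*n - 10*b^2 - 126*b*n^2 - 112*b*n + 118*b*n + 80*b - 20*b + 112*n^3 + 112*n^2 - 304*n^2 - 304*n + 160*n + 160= -10*b^2 + 60*b + 112*n^3 + n^2*(-126*b - 192) + n*(14*b^2 + 6*b - 144) + 160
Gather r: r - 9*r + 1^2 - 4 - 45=-8*r - 48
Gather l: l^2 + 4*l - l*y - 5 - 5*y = l^2 + l*(4 - y) - 5*y - 5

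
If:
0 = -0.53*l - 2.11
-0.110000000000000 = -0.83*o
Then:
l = -3.98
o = 0.13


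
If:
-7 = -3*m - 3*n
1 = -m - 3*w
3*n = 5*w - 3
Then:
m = 35/4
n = -77/12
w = -13/4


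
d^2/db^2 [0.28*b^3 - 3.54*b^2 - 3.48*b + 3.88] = 1.68*b - 7.08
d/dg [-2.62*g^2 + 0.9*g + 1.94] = 0.9 - 5.24*g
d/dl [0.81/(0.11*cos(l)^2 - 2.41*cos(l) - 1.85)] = (0.1782*cos(l) - 1.9521)*sin(l)/(-0.11*cos(l)^2 + 2.41*cos(l) + 1.85)^2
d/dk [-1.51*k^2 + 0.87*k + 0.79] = 0.87 - 3.02*k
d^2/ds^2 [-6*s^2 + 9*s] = -12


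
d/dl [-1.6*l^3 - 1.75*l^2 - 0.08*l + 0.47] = -4.8*l^2 - 3.5*l - 0.08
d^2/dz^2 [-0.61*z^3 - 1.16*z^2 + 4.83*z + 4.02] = -3.66*z - 2.32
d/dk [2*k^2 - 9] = 4*k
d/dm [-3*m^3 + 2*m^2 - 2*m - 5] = -9*m^2 + 4*m - 2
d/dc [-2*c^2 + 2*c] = 2 - 4*c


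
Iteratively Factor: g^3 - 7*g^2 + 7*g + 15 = (g + 1)*(g^2 - 8*g + 15) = (g - 5)*(g + 1)*(g - 3)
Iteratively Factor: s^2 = (s)*(s)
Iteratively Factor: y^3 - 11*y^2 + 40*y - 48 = (y - 4)*(y^2 - 7*y + 12) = (y - 4)^2*(y - 3)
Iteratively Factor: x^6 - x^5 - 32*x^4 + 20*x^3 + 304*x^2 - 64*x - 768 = (x - 4)*(x^5 + 3*x^4 - 20*x^3 - 60*x^2 + 64*x + 192) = (x - 4)*(x + 4)*(x^4 - x^3 - 16*x^2 + 4*x + 48) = (x - 4)*(x + 2)*(x + 4)*(x^3 - 3*x^2 - 10*x + 24) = (x - 4)*(x + 2)*(x + 3)*(x + 4)*(x^2 - 6*x + 8) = (x - 4)*(x - 2)*(x + 2)*(x + 3)*(x + 4)*(x - 4)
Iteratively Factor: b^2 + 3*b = (b + 3)*(b)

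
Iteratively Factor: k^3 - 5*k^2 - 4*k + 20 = (k + 2)*(k^2 - 7*k + 10) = (k - 5)*(k + 2)*(k - 2)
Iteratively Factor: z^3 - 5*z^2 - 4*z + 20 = (z - 5)*(z^2 - 4) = (z - 5)*(z - 2)*(z + 2)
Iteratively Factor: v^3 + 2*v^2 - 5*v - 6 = (v - 2)*(v^2 + 4*v + 3) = (v - 2)*(v + 1)*(v + 3)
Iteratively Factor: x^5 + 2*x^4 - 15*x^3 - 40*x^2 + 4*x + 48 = (x - 4)*(x^4 + 6*x^3 + 9*x^2 - 4*x - 12) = (x - 4)*(x + 2)*(x^3 + 4*x^2 + x - 6) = (x - 4)*(x + 2)^2*(x^2 + 2*x - 3) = (x - 4)*(x + 2)^2*(x + 3)*(x - 1)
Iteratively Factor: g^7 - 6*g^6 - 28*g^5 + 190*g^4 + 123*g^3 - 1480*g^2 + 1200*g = (g - 3)*(g^6 - 3*g^5 - 37*g^4 + 79*g^3 + 360*g^2 - 400*g) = (g - 3)*(g - 1)*(g^5 - 2*g^4 - 39*g^3 + 40*g^2 + 400*g) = (g - 5)*(g - 3)*(g - 1)*(g^4 + 3*g^3 - 24*g^2 - 80*g) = (g - 5)*(g - 3)*(g - 1)*(g + 4)*(g^3 - g^2 - 20*g) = (g - 5)*(g - 3)*(g - 1)*(g + 4)^2*(g^2 - 5*g) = (g - 5)^2*(g - 3)*(g - 1)*(g + 4)^2*(g)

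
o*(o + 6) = o^2 + 6*o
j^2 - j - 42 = (j - 7)*(j + 6)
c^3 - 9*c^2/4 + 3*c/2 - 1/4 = (c - 1)^2*(c - 1/4)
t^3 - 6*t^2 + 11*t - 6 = (t - 3)*(t - 2)*(t - 1)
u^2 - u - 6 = (u - 3)*(u + 2)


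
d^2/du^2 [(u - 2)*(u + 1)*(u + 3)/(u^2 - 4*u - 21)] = 80/(u^3 - 21*u^2 + 147*u - 343)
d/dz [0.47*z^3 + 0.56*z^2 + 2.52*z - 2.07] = 1.41*z^2 + 1.12*z + 2.52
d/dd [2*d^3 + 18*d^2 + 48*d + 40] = 6*d^2 + 36*d + 48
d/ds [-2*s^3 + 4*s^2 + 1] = 2*s*(4 - 3*s)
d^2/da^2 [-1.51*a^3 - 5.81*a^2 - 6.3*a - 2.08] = -9.06*a - 11.62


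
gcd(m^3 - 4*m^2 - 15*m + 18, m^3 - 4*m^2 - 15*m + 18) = m^3 - 4*m^2 - 15*m + 18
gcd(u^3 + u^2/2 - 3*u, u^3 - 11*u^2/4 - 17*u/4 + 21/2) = u + 2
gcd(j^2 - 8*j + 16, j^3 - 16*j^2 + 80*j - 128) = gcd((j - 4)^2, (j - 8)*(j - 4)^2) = j^2 - 8*j + 16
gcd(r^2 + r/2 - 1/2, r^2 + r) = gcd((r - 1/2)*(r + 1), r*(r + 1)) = r + 1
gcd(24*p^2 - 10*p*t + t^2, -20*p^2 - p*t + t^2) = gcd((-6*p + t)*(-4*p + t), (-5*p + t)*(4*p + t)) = 1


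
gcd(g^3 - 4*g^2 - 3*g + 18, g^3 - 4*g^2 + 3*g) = g - 3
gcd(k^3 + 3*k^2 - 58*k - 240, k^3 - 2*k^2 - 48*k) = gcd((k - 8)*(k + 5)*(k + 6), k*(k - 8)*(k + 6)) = k^2 - 2*k - 48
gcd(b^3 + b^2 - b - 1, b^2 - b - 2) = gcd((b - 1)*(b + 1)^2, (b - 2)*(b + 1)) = b + 1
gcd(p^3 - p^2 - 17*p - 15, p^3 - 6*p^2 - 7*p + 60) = p^2 - 2*p - 15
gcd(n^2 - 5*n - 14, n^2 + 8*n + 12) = n + 2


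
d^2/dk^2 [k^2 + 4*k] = 2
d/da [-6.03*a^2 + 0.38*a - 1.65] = 0.38 - 12.06*a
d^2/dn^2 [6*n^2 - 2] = 12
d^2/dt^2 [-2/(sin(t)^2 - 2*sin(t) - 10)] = 4*(-2*sin(t)^4 + 3*sin(t)^3 - 19*sin(t)^2 + 4*sin(t) + 14)/(2*sin(t) + cos(t)^2 + 9)^3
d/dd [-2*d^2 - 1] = -4*d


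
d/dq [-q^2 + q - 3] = 1 - 2*q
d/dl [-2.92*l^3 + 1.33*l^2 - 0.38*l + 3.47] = -8.76*l^2 + 2.66*l - 0.38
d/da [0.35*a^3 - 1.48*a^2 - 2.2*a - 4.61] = 1.05*a^2 - 2.96*a - 2.2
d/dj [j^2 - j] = 2*j - 1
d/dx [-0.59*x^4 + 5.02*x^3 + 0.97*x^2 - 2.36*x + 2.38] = -2.36*x^3 + 15.06*x^2 + 1.94*x - 2.36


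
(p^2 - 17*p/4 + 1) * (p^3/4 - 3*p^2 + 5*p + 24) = p^5/4 - 65*p^4/16 + 18*p^3 - p^2/4 - 97*p + 24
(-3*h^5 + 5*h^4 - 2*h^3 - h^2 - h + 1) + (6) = -3*h^5 + 5*h^4 - 2*h^3 - h^2 - h + 7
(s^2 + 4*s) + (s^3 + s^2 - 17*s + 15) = s^3 + 2*s^2 - 13*s + 15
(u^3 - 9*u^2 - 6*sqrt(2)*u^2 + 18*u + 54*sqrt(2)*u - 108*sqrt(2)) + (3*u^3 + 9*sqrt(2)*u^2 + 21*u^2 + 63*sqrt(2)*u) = 4*u^3 + 3*sqrt(2)*u^2 + 12*u^2 + 18*u + 117*sqrt(2)*u - 108*sqrt(2)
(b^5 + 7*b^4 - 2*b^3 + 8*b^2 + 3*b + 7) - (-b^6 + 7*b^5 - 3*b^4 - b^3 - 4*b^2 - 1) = b^6 - 6*b^5 + 10*b^4 - b^3 + 12*b^2 + 3*b + 8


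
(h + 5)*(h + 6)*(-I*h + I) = -I*h^3 - 10*I*h^2 - 19*I*h + 30*I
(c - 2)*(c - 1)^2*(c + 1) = c^4 - 3*c^3 + c^2 + 3*c - 2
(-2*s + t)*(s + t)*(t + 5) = -2*s^2*t - 10*s^2 - s*t^2 - 5*s*t + t^3 + 5*t^2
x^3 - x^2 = x^2*(x - 1)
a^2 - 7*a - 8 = (a - 8)*(a + 1)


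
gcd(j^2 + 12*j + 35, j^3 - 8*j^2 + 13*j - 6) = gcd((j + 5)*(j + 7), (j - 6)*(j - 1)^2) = 1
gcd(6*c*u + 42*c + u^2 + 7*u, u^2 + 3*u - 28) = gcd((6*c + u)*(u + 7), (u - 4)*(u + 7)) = u + 7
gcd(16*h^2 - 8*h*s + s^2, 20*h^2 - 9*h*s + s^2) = -4*h + s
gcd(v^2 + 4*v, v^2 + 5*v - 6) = 1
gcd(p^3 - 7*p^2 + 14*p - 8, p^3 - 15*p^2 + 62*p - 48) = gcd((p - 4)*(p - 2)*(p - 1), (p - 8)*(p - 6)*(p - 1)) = p - 1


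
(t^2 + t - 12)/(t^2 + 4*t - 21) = (t + 4)/(t + 7)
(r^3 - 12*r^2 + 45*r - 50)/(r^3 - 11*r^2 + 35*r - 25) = (r - 2)/(r - 1)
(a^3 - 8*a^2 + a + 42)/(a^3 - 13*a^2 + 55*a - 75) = (a^2 - 5*a - 14)/(a^2 - 10*a + 25)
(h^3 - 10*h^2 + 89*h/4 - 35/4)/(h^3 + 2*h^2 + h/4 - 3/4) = (2*h^2 - 19*h + 35)/(2*h^2 + 5*h + 3)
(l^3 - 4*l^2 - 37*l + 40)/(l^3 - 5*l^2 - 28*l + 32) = (l + 5)/(l + 4)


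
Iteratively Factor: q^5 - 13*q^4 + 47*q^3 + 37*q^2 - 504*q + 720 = (q - 3)*(q^4 - 10*q^3 + 17*q^2 + 88*q - 240) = (q - 4)*(q - 3)*(q^3 - 6*q^2 - 7*q + 60) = (q - 4)^2*(q - 3)*(q^2 - 2*q - 15) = (q - 4)^2*(q - 3)*(q + 3)*(q - 5)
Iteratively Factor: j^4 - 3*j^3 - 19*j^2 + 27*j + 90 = (j + 2)*(j^3 - 5*j^2 - 9*j + 45) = (j + 2)*(j + 3)*(j^2 - 8*j + 15) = (j - 3)*(j + 2)*(j + 3)*(j - 5)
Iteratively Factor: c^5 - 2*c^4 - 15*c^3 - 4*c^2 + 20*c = (c - 5)*(c^4 + 3*c^3 - 4*c) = (c - 5)*(c + 2)*(c^3 + c^2 - 2*c) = (c - 5)*(c + 2)^2*(c^2 - c) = (c - 5)*(c - 1)*(c + 2)^2*(c)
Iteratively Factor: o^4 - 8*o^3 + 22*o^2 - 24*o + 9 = (o - 1)*(o^3 - 7*o^2 + 15*o - 9) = (o - 3)*(o - 1)*(o^2 - 4*o + 3) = (o - 3)*(o - 1)^2*(o - 3)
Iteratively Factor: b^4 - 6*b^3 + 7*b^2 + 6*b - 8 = (b - 1)*(b^3 - 5*b^2 + 2*b + 8) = (b - 4)*(b - 1)*(b^2 - b - 2) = (b - 4)*(b - 1)*(b + 1)*(b - 2)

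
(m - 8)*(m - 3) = m^2 - 11*m + 24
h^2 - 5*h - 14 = (h - 7)*(h + 2)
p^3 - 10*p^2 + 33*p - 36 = (p - 4)*(p - 3)^2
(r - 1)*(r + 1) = r^2 - 1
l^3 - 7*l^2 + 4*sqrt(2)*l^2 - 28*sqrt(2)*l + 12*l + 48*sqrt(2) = (l - 4)*(l - 3)*(l + 4*sqrt(2))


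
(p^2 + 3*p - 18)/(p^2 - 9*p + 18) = (p + 6)/(p - 6)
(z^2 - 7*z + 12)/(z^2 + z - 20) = (z - 3)/(z + 5)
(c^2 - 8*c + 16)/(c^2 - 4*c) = (c - 4)/c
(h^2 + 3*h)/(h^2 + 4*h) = (h + 3)/(h + 4)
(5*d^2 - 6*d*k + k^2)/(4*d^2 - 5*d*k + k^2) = (5*d - k)/(4*d - k)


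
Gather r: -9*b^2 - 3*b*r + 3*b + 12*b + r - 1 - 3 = -9*b^2 + 15*b + r*(1 - 3*b) - 4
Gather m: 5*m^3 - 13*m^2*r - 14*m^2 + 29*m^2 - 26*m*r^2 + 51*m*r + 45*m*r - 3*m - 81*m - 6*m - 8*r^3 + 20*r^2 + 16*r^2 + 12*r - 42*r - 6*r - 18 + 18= 5*m^3 + m^2*(15 - 13*r) + m*(-26*r^2 + 96*r - 90) - 8*r^3 + 36*r^2 - 36*r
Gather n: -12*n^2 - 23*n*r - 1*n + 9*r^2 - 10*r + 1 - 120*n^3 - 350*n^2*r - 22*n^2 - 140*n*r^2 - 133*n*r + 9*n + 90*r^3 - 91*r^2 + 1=-120*n^3 + n^2*(-350*r - 34) + n*(-140*r^2 - 156*r + 8) + 90*r^3 - 82*r^2 - 10*r + 2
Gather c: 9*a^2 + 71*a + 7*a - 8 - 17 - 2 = 9*a^2 + 78*a - 27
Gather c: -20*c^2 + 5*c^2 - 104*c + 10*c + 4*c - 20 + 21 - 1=-15*c^2 - 90*c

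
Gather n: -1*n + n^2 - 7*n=n^2 - 8*n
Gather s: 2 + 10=12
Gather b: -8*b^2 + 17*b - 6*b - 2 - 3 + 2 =-8*b^2 + 11*b - 3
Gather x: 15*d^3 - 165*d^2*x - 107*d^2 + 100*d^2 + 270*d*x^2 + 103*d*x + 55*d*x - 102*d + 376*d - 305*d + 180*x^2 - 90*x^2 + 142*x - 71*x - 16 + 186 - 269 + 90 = 15*d^3 - 7*d^2 - 31*d + x^2*(270*d + 90) + x*(-165*d^2 + 158*d + 71) - 9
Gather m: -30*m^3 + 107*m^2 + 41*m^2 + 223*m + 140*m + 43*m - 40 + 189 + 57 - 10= -30*m^3 + 148*m^2 + 406*m + 196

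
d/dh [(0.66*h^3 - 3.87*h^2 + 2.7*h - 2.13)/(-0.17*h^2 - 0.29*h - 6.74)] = (-0.1122*h^4 - 0.3828*h^3 - 11.7639*h^2 + 51.4434*h - 18.8157)/(0.0289*h^4 + 0.0986*h^3 + 2.3757*h^2 + 3.9092*h + 45.4276)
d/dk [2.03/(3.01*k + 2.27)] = -6.1103/(3.01*k + 2.27)^2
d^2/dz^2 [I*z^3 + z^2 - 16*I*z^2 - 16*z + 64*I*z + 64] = 6*I*z + 2 - 32*I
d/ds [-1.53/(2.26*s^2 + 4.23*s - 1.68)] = (6.9156*s + 6.4719)/(2.26*s^2 + 4.23*s - 1.68)^2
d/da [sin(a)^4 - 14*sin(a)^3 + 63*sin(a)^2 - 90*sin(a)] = 2*(2*sin(a)^3 - 21*sin(a)^2 + 63*sin(a) - 45)*cos(a)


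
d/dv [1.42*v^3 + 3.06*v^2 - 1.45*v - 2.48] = 4.26*v^2 + 6.12*v - 1.45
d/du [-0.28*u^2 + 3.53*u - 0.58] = 3.53 - 0.56*u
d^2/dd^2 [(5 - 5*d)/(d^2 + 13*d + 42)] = 10*(-(d - 1)*(2*d + 13)^2 + 3*(d + 4)*(d^2 + 13*d + 42))/(d^2 + 13*d + 42)^3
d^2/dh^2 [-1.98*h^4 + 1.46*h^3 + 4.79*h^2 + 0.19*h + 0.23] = -23.76*h^2 + 8.76*h + 9.58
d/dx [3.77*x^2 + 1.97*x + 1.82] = 7.54*x + 1.97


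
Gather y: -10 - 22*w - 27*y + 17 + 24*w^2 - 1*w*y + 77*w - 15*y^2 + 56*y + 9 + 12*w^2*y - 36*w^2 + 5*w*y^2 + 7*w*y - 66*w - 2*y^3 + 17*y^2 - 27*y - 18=-12*w^2 - 11*w - 2*y^3 + y^2*(5*w + 2) + y*(12*w^2 + 6*w + 2) - 2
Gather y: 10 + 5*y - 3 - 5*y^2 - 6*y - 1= -5*y^2 - y + 6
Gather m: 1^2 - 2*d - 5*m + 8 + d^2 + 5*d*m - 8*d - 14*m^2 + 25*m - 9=d^2 - 10*d - 14*m^2 + m*(5*d + 20)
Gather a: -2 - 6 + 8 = 0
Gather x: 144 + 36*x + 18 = 36*x + 162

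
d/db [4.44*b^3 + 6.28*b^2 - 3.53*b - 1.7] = 13.32*b^2 + 12.56*b - 3.53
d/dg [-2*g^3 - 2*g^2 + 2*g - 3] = -6*g^2 - 4*g + 2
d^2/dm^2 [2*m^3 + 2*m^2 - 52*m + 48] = 12*m + 4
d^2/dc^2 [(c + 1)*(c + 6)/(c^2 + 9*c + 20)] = 4*(-c^3 - 21*c^2 - 129*c - 247)/(c^6 + 27*c^5 + 303*c^4 + 1809*c^3 + 6060*c^2 + 10800*c + 8000)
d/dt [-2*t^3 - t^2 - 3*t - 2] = -6*t^2 - 2*t - 3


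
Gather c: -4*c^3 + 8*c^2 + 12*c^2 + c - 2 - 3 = -4*c^3 + 20*c^2 + c - 5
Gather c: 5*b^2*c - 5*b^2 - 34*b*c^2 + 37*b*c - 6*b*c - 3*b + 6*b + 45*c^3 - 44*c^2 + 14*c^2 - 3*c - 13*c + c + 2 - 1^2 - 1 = -5*b^2 + 3*b + 45*c^3 + c^2*(-34*b - 30) + c*(5*b^2 + 31*b - 15)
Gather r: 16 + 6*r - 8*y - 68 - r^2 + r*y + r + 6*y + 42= -r^2 + r*(y + 7) - 2*y - 10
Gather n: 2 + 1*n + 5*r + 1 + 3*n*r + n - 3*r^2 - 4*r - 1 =n*(3*r + 2) - 3*r^2 + r + 2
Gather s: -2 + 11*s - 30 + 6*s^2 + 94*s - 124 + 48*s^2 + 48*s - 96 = 54*s^2 + 153*s - 252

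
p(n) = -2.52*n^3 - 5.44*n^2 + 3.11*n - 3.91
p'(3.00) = -97.57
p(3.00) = -111.58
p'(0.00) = 3.11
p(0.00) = -3.91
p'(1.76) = -39.46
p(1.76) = -29.03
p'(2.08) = -52.23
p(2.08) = -43.65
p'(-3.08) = -35.10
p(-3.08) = 8.53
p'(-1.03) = 6.30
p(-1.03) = -10.13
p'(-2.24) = -10.45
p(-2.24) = -9.85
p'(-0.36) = 6.05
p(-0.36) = -5.62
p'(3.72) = -141.98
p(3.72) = -197.35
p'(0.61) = -6.34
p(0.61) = -4.61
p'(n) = -7.56*n^2 - 10.88*n + 3.11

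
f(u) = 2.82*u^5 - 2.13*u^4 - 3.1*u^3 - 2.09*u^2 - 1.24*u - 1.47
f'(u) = 14.1*u^4 - 8.52*u^3 - 9.3*u^2 - 4.18*u - 1.24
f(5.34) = 9973.18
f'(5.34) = 9879.14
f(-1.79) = -61.86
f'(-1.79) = 170.06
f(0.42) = -2.62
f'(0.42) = -4.83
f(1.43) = -8.63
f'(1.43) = 7.81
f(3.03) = 430.03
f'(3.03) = 852.18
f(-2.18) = -163.53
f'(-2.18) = 370.40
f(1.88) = 7.83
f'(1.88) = 77.56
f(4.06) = 2283.69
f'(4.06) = 3089.40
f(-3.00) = -790.65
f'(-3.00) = 1299.74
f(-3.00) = -790.65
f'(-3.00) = 1299.74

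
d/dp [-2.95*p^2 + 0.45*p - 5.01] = 0.45 - 5.9*p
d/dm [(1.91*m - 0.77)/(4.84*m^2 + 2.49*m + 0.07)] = (-9.2444*m^2 + 7.4536*m + 2.051)/(23.4256*m^4 + 24.1032*m^3 + 6.8777*m^2 + 0.3486*m + 0.0049)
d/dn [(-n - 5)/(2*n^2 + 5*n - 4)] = (-2*n^2 - 5*n + (n + 5)*(4*n + 5) + 4)/(2*n^2 + 5*n - 4)^2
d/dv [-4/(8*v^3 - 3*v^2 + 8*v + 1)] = 8*(12*v^2 - 3*v + 4)/(8*v^3 - 3*v^2 + 8*v + 1)^2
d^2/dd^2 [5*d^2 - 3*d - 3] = 10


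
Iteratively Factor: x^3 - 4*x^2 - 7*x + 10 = (x + 2)*(x^2 - 6*x + 5) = (x - 1)*(x + 2)*(x - 5)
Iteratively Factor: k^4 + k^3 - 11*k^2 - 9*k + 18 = (k - 1)*(k^3 + 2*k^2 - 9*k - 18) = (k - 3)*(k - 1)*(k^2 + 5*k + 6) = (k - 3)*(k - 1)*(k + 2)*(k + 3)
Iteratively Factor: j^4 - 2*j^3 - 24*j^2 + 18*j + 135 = (j + 3)*(j^3 - 5*j^2 - 9*j + 45) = (j - 3)*(j + 3)*(j^2 - 2*j - 15) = (j - 5)*(j - 3)*(j + 3)*(j + 3)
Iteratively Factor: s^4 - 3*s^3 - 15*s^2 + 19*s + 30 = (s - 5)*(s^3 + 2*s^2 - 5*s - 6) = (s - 5)*(s + 1)*(s^2 + s - 6) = (s - 5)*(s - 2)*(s + 1)*(s + 3)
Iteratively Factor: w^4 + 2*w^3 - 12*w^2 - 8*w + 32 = (w + 4)*(w^3 - 2*w^2 - 4*w + 8) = (w - 2)*(w + 4)*(w^2 - 4) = (w - 2)*(w + 2)*(w + 4)*(w - 2)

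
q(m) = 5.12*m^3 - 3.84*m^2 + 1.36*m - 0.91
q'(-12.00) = 2305.36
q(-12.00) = -9417.55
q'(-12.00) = 2305.36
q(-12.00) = -9417.55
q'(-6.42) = 683.75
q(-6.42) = -1522.71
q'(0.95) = 7.93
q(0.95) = 1.31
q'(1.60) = 28.39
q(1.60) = 12.41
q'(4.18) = 237.63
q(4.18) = 311.62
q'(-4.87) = 403.05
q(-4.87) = -689.97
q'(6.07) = 520.68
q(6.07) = 1010.94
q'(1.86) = 40.21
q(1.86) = 21.28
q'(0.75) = 4.24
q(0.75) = 0.11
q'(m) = 15.36*m^2 - 7.68*m + 1.36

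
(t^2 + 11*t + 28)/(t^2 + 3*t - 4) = (t + 7)/(t - 1)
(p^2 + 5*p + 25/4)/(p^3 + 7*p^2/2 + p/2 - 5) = (p + 5/2)/(p^2 + p - 2)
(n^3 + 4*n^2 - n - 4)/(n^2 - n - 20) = (n^2 - 1)/(n - 5)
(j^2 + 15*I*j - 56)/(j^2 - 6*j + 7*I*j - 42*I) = (j + 8*I)/(j - 6)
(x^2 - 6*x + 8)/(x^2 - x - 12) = (x - 2)/(x + 3)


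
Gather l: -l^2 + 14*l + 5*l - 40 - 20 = -l^2 + 19*l - 60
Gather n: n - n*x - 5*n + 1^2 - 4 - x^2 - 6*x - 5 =n*(-x - 4) - x^2 - 6*x - 8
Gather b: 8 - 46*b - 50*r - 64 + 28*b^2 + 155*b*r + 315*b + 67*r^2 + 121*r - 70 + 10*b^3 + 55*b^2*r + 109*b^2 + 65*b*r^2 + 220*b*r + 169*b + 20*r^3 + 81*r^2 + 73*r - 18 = 10*b^3 + b^2*(55*r + 137) + b*(65*r^2 + 375*r + 438) + 20*r^3 + 148*r^2 + 144*r - 144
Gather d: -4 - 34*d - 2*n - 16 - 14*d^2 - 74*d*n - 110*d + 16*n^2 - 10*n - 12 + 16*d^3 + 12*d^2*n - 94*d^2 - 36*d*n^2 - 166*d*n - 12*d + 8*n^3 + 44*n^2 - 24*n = 16*d^3 + d^2*(12*n - 108) + d*(-36*n^2 - 240*n - 156) + 8*n^3 + 60*n^2 - 36*n - 32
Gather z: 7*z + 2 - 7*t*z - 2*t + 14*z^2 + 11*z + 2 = -2*t + 14*z^2 + z*(18 - 7*t) + 4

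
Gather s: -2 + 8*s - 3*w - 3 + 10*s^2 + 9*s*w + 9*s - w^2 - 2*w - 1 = 10*s^2 + s*(9*w + 17) - w^2 - 5*w - 6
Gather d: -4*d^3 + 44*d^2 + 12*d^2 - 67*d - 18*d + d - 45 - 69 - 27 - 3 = -4*d^3 + 56*d^2 - 84*d - 144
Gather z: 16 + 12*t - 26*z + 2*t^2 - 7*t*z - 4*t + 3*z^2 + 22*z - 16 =2*t^2 + 8*t + 3*z^2 + z*(-7*t - 4)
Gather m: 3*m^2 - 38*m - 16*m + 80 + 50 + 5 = 3*m^2 - 54*m + 135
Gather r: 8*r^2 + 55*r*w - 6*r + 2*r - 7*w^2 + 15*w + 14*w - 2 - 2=8*r^2 + r*(55*w - 4) - 7*w^2 + 29*w - 4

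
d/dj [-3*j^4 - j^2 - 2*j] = -12*j^3 - 2*j - 2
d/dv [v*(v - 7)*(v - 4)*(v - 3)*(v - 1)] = 5*v^4 - 60*v^3 + 225*v^2 - 290*v + 84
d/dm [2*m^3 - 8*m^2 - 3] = 2*m*(3*m - 8)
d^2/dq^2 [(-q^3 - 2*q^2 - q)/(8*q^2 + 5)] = 2*(-24*q^3 + 240*q^2 + 45*q - 50)/(512*q^6 + 960*q^4 + 600*q^2 + 125)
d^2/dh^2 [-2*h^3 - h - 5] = -12*h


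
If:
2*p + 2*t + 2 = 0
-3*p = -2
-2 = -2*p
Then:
No Solution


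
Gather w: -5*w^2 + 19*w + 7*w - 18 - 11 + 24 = -5*w^2 + 26*w - 5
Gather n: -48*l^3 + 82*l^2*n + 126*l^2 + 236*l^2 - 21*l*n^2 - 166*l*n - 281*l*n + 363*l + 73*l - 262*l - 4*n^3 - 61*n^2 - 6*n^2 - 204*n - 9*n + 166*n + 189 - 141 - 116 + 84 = -48*l^3 + 362*l^2 + 174*l - 4*n^3 + n^2*(-21*l - 67) + n*(82*l^2 - 447*l - 47) + 16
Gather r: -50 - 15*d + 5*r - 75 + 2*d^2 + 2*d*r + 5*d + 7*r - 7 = 2*d^2 - 10*d + r*(2*d + 12) - 132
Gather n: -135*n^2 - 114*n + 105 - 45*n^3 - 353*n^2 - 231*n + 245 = -45*n^3 - 488*n^2 - 345*n + 350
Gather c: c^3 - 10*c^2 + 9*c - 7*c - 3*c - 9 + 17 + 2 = c^3 - 10*c^2 - c + 10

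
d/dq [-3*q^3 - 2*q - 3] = -9*q^2 - 2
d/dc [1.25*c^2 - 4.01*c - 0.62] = 2.5*c - 4.01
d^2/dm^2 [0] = 0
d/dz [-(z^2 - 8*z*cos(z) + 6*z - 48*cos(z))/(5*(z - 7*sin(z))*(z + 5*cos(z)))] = (2*(z - 7*sin(z))*(z + 5*cos(z))*(-4*z*sin(z) - z - 24*sin(z) + 4*cos(z) - 3) - (z - 7*sin(z))*(5*sin(z) - 1)*(z^2 - 8*z*cos(z) + 6*z - 48*cos(z)) - (z + 5*cos(z))*(7*cos(z) - 1)*(z^2 - 8*z*cos(z) + 6*z - 48*cos(z)))/(5*(z - 7*sin(z))^2*(z + 5*cos(z))^2)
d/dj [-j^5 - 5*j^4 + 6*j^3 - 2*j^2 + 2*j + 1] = -5*j^4 - 20*j^3 + 18*j^2 - 4*j + 2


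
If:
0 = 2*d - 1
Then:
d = 1/2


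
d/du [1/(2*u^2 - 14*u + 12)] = (7/2 - u)/(u^2 - 7*u + 6)^2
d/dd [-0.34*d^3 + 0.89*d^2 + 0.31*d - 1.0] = -1.02*d^2 + 1.78*d + 0.31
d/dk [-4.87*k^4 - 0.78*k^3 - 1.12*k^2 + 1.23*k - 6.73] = -19.48*k^3 - 2.34*k^2 - 2.24*k + 1.23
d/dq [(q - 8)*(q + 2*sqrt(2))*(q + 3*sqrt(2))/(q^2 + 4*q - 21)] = (q^4 + 8*q^3 - 107*q^2 + 60*sqrt(2)*q^2 - 210*sqrt(2)*q + 528*q + 132 + 840*sqrt(2))/(q^4 + 8*q^3 - 26*q^2 - 168*q + 441)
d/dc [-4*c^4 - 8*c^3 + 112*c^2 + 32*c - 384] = -16*c^3 - 24*c^2 + 224*c + 32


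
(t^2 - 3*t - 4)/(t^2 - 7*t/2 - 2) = 2*(t + 1)/(2*t + 1)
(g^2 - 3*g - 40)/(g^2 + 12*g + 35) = (g - 8)/(g + 7)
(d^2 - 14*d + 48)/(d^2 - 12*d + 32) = (d - 6)/(d - 4)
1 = 1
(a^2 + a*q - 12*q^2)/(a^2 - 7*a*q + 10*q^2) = (a^2 + a*q - 12*q^2)/(a^2 - 7*a*q + 10*q^2)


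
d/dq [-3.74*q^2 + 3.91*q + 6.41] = 3.91 - 7.48*q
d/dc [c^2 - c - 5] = 2*c - 1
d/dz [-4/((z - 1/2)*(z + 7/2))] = 64*(2*z + 3)/((2*z - 1)^2*(2*z + 7)^2)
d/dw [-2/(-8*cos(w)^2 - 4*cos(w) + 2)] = 2*(4*cos(w) + 1)*sin(w)/(4*cos(w)^2 + 2*cos(w) - 1)^2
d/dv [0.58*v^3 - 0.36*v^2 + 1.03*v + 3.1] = 1.74*v^2 - 0.72*v + 1.03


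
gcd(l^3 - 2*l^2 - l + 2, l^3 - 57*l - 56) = l + 1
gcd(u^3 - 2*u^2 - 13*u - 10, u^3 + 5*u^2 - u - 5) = u + 1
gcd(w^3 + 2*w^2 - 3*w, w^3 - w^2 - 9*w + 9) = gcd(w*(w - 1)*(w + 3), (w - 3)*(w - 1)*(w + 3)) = w^2 + 2*w - 3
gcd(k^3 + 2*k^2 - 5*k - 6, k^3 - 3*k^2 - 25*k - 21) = k^2 + 4*k + 3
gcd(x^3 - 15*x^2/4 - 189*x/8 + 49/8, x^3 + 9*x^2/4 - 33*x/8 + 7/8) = x^2 + 13*x/4 - 7/8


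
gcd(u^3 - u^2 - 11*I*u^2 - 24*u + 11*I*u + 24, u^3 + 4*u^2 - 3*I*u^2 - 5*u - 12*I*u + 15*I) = u^2 + u*(-1 - 3*I) + 3*I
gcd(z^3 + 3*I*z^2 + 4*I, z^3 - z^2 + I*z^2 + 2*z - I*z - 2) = z^2 + I*z + 2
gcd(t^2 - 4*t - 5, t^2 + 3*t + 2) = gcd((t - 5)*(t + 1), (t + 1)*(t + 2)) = t + 1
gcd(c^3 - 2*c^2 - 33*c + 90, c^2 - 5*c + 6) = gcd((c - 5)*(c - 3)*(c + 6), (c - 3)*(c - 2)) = c - 3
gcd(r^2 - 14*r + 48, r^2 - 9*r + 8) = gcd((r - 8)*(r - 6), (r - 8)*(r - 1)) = r - 8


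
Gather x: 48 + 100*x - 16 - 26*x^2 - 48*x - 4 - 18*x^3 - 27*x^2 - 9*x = -18*x^3 - 53*x^2 + 43*x + 28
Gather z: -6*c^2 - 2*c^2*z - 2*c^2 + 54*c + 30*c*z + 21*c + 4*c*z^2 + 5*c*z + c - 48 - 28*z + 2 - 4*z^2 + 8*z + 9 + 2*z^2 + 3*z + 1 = -8*c^2 + 76*c + z^2*(4*c - 2) + z*(-2*c^2 + 35*c - 17) - 36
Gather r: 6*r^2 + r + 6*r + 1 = 6*r^2 + 7*r + 1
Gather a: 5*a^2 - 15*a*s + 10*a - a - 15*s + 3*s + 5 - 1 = 5*a^2 + a*(9 - 15*s) - 12*s + 4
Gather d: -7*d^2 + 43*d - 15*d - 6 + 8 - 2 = -7*d^2 + 28*d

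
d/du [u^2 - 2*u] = 2*u - 2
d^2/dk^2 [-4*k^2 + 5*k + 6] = -8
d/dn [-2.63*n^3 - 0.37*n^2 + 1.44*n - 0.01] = -7.89*n^2 - 0.74*n + 1.44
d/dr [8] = 0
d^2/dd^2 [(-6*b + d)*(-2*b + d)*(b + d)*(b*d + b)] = 2*b*(4*b^2 - 21*b*d - 7*b + 6*d^2 + 3*d)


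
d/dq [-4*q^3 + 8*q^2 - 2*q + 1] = -12*q^2 + 16*q - 2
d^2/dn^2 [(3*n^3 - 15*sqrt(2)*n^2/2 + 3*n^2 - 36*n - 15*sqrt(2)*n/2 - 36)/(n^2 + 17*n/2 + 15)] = 36*(25*sqrt(2)*n^3 + 49*n^3 + 150*sqrt(2)*n^2 + 402*n^2 + 150*sqrt(2)*n + 1212*n - 325*sqrt(2) + 1424)/(8*n^6 + 204*n^5 + 2094*n^4 + 11033*n^3 + 31410*n^2 + 45900*n + 27000)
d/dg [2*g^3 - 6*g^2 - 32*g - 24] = 6*g^2 - 12*g - 32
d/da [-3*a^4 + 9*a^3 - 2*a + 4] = -12*a^3 + 27*a^2 - 2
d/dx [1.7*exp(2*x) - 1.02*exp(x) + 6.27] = (3.4*exp(x) - 1.02)*exp(x)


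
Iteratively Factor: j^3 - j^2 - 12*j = (j - 4)*(j^2 + 3*j) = (j - 4)*(j + 3)*(j)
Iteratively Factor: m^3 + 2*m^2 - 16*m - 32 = (m + 4)*(m^2 - 2*m - 8) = (m + 2)*(m + 4)*(m - 4)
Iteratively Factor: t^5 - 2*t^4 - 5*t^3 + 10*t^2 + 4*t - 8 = (t - 2)*(t^4 - 5*t^2 + 4) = (t - 2)*(t + 2)*(t^3 - 2*t^2 - t + 2) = (t - 2)*(t - 1)*(t + 2)*(t^2 - t - 2) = (t - 2)*(t - 1)*(t + 1)*(t + 2)*(t - 2)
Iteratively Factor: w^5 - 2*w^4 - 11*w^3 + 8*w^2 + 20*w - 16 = (w - 1)*(w^4 - w^3 - 12*w^2 - 4*w + 16) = (w - 1)*(w + 2)*(w^3 - 3*w^2 - 6*w + 8) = (w - 4)*(w - 1)*(w + 2)*(w^2 + w - 2) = (w - 4)*(w - 1)^2*(w + 2)*(w + 2)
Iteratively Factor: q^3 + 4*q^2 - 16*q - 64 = (q + 4)*(q^2 - 16) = (q + 4)^2*(q - 4)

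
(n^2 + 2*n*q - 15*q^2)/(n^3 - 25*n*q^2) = (-n + 3*q)/(n*(-n + 5*q))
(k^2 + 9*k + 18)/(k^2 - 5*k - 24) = (k + 6)/(k - 8)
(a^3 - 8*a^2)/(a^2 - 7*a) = a*(a - 8)/(a - 7)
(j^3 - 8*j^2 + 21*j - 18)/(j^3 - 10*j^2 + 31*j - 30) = (j - 3)/(j - 5)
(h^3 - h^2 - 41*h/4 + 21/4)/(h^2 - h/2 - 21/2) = h - 1/2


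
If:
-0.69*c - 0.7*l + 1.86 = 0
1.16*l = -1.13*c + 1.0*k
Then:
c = 2.69565217391304 - 1.01449275362319*l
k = 0.0136231884057971*l + 3.04608695652174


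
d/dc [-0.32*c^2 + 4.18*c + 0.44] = 4.18 - 0.64*c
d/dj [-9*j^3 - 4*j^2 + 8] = j*(-27*j - 8)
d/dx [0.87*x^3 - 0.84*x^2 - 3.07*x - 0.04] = 2.61*x^2 - 1.68*x - 3.07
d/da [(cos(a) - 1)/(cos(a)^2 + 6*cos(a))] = (sin(a) - 6*sin(a)/cos(a)^2 - 2*tan(a))/(cos(a) + 6)^2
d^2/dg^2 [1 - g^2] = -2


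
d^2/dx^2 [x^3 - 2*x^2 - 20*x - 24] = 6*x - 4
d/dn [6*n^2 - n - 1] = 12*n - 1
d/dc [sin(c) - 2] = cos(c)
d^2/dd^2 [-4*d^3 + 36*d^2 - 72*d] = 72 - 24*d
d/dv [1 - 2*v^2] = -4*v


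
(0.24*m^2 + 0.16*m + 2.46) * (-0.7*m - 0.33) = -0.168*m^3 - 0.1912*m^2 - 1.7748*m - 0.8118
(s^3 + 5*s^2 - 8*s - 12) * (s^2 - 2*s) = s^5 + 3*s^4 - 18*s^3 + 4*s^2 + 24*s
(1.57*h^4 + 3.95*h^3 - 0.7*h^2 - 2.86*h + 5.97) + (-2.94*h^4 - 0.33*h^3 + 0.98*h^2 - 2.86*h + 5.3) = -1.37*h^4 + 3.62*h^3 + 0.28*h^2 - 5.72*h + 11.27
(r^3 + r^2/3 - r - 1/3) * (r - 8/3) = r^4 - 7*r^3/3 - 17*r^2/9 + 7*r/3 + 8/9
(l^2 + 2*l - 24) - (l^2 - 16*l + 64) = 18*l - 88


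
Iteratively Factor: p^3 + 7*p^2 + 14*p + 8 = (p + 4)*(p^2 + 3*p + 2) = (p + 1)*(p + 4)*(p + 2)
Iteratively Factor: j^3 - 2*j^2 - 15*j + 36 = (j - 3)*(j^2 + j - 12) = (j - 3)^2*(j + 4)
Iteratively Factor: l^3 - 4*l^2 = (l)*(l^2 - 4*l) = l*(l - 4)*(l)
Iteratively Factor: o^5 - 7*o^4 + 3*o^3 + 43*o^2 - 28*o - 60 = (o - 5)*(o^4 - 2*o^3 - 7*o^2 + 8*o + 12) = (o - 5)*(o - 3)*(o^3 + o^2 - 4*o - 4) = (o - 5)*(o - 3)*(o - 2)*(o^2 + 3*o + 2) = (o - 5)*(o - 3)*(o - 2)*(o + 1)*(o + 2)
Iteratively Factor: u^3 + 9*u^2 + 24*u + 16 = (u + 4)*(u^2 + 5*u + 4) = (u + 4)^2*(u + 1)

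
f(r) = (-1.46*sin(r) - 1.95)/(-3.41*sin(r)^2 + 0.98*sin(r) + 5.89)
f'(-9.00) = 0.08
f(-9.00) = -0.27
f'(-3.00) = 0.15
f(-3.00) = -0.31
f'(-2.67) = 0.07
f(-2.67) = -0.27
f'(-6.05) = -0.28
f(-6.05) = -0.39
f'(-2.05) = -0.10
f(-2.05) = -0.28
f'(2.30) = 0.58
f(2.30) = -0.64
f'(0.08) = -0.22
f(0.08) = -0.35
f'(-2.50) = 0.02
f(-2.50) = -0.26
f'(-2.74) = 0.08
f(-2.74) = -0.28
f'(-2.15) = -0.07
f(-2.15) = -0.27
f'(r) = (6.82*sin(r)*cos(r) - 0.98*cos(r))*(-1.46*sin(r) - 1.95)/(-3.41*sin(r)^2 + 0.98*sin(r) + 5.89)^2 - 1.46*cos(r)/(-3.41*sin(r)^2 + 0.98*sin(r) + 5.89) = (-13.299*sin(r) + 2.4893*cos(2*r) - 9.1777)*cos(r)/(-3.41*sin(r)^2 + 0.98*sin(r) + 5.89)^2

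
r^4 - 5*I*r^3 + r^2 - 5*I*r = r*(r - 5*I)*(r - I)*(r + I)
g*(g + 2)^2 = g^3 + 4*g^2 + 4*g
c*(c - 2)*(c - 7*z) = c^3 - 7*c^2*z - 2*c^2 + 14*c*z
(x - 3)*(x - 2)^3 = x^4 - 9*x^3 + 30*x^2 - 44*x + 24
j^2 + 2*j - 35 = (j - 5)*(j + 7)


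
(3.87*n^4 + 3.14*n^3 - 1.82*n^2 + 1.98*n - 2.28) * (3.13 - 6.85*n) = -26.5095*n^5 - 9.3959*n^4 + 22.2952*n^3 - 19.2596*n^2 + 21.8154*n - 7.1364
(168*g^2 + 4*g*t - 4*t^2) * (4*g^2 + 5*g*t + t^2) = 672*g^4 + 856*g^3*t + 172*g^2*t^2 - 16*g*t^3 - 4*t^4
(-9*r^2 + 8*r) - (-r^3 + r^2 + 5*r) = r^3 - 10*r^2 + 3*r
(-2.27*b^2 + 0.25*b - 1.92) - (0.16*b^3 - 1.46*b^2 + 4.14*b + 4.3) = -0.16*b^3 - 0.81*b^2 - 3.89*b - 6.22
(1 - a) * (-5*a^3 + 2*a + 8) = 5*a^4 - 5*a^3 - 2*a^2 - 6*a + 8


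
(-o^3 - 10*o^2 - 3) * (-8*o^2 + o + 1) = 8*o^5 + 79*o^4 - 11*o^3 + 14*o^2 - 3*o - 3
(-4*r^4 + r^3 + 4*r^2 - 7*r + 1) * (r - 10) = -4*r^5 + 41*r^4 - 6*r^3 - 47*r^2 + 71*r - 10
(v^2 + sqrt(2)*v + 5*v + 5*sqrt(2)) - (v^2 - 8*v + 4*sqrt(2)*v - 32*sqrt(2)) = -3*sqrt(2)*v + 13*v + 37*sqrt(2)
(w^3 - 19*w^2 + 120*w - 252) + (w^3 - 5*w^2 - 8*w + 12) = 2*w^3 - 24*w^2 + 112*w - 240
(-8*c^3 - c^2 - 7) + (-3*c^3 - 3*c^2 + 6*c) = -11*c^3 - 4*c^2 + 6*c - 7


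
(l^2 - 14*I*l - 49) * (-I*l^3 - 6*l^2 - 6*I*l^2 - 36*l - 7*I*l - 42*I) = -I*l^5 - 20*l^4 - 6*I*l^4 - 120*l^3 + 126*I*l^3 + 196*l^2 + 756*I*l^2 + 1176*l + 343*I*l + 2058*I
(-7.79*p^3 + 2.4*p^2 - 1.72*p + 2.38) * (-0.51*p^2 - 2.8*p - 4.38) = 3.9729*p^5 + 20.588*p^4 + 28.2774*p^3 - 6.9098*p^2 + 0.8696*p - 10.4244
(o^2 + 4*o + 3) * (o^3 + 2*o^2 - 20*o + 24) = o^5 + 6*o^4 - 9*o^3 - 50*o^2 + 36*o + 72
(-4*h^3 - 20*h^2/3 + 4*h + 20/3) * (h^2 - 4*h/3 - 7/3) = -4*h^5 - 4*h^4/3 + 200*h^3/9 + 152*h^2/9 - 164*h/9 - 140/9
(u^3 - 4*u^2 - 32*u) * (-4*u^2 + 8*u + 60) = -4*u^5 + 24*u^4 + 156*u^3 - 496*u^2 - 1920*u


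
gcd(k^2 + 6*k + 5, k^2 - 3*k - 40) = k + 5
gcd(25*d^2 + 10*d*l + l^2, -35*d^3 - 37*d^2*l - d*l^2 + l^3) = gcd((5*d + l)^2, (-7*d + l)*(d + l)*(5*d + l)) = 5*d + l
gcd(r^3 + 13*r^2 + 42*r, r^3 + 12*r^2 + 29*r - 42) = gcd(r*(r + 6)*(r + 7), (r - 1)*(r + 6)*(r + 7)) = r^2 + 13*r + 42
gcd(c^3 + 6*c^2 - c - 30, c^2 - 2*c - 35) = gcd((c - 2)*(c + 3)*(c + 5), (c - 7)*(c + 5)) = c + 5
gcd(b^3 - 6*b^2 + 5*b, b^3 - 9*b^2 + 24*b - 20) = b - 5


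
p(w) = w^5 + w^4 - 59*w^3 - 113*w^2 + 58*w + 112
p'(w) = 5*w^4 + 4*w^3 - 177*w^2 - 226*w + 58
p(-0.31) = 84.92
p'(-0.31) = 110.98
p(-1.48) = -32.39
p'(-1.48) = 15.80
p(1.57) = -288.18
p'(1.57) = -687.25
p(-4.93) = 1827.61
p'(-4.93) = -655.44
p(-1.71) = -28.66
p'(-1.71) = -50.35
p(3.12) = -2208.53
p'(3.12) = -1774.83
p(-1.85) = -18.43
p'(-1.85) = -96.44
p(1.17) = -65.25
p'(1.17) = -432.94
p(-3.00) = 352.00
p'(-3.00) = -560.00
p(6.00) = -7280.00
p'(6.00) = -326.00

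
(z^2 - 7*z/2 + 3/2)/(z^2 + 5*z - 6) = (2*z^2 - 7*z + 3)/(2*(z^2 + 5*z - 6))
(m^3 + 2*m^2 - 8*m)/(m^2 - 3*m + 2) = m*(m + 4)/(m - 1)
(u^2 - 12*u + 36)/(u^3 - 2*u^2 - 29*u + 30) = (u - 6)/(u^2 + 4*u - 5)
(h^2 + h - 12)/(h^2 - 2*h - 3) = (h + 4)/(h + 1)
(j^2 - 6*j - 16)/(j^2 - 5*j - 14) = (j - 8)/(j - 7)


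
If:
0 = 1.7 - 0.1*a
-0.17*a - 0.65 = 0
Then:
No Solution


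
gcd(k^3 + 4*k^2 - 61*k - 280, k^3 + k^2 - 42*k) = k + 7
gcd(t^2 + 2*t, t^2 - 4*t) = t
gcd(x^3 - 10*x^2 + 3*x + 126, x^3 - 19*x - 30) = x + 3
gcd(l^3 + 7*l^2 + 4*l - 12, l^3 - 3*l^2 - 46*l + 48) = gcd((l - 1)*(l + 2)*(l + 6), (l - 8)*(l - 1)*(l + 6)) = l^2 + 5*l - 6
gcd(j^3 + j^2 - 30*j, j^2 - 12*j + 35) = j - 5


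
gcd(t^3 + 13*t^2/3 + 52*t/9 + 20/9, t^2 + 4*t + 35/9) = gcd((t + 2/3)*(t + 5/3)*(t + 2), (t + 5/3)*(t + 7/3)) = t + 5/3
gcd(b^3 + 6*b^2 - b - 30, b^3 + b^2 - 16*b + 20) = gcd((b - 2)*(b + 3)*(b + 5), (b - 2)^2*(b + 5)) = b^2 + 3*b - 10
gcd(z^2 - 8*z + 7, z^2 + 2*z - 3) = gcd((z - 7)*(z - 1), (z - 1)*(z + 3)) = z - 1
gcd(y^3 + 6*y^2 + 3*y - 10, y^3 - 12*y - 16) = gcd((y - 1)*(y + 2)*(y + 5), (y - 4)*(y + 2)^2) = y + 2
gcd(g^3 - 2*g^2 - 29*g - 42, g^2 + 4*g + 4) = g + 2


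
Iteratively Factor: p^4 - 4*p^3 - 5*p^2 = (p + 1)*(p^3 - 5*p^2) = p*(p + 1)*(p^2 - 5*p) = p*(p - 5)*(p + 1)*(p)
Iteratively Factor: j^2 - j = (j - 1)*(j)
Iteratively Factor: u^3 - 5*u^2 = (u)*(u^2 - 5*u) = u^2*(u - 5)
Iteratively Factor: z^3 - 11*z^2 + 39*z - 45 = (z - 5)*(z^2 - 6*z + 9) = (z - 5)*(z - 3)*(z - 3)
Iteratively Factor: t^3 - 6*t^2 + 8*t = (t - 4)*(t^2 - 2*t) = t*(t - 4)*(t - 2)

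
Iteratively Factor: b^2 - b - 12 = (b - 4)*(b + 3)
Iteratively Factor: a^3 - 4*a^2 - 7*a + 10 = (a - 1)*(a^2 - 3*a - 10) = (a - 1)*(a + 2)*(a - 5)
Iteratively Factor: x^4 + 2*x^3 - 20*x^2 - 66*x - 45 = (x + 3)*(x^3 - x^2 - 17*x - 15) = (x + 3)^2*(x^2 - 4*x - 5) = (x - 5)*(x + 3)^2*(x + 1)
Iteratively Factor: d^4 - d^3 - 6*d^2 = (d + 2)*(d^3 - 3*d^2) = d*(d + 2)*(d^2 - 3*d) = d*(d - 3)*(d + 2)*(d)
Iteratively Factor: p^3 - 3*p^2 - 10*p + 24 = (p - 4)*(p^2 + p - 6) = (p - 4)*(p - 2)*(p + 3)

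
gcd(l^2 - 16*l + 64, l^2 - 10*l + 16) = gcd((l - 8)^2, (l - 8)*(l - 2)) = l - 8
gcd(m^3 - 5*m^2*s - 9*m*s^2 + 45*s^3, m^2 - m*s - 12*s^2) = m + 3*s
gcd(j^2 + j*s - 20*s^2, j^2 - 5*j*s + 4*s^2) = -j + 4*s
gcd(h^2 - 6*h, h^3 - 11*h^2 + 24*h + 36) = h - 6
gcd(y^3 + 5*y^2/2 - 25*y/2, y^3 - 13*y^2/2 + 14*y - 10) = y - 5/2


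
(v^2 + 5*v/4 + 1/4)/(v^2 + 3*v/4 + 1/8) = 2*(v + 1)/(2*v + 1)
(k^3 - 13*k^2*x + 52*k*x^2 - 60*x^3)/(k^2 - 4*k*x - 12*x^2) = (k^2 - 7*k*x + 10*x^2)/(k + 2*x)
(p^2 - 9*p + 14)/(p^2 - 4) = (p - 7)/(p + 2)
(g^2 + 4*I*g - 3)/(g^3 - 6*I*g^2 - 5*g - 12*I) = (g + 3*I)/(g^2 - 7*I*g - 12)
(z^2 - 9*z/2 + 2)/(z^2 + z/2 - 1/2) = (z - 4)/(z + 1)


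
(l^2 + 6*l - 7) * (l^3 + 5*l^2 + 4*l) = l^5 + 11*l^4 + 27*l^3 - 11*l^2 - 28*l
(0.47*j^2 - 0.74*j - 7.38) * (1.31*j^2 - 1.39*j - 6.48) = 0.6157*j^4 - 1.6227*j^3 - 11.6848*j^2 + 15.0534*j + 47.8224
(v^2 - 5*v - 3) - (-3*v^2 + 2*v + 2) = 4*v^2 - 7*v - 5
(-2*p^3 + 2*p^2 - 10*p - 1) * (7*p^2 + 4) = -14*p^5 + 14*p^4 - 78*p^3 + p^2 - 40*p - 4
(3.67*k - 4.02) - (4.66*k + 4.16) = -0.99*k - 8.18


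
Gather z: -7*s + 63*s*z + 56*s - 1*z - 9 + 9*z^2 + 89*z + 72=49*s + 9*z^2 + z*(63*s + 88) + 63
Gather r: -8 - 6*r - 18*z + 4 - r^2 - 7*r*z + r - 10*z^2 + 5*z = -r^2 + r*(-7*z - 5) - 10*z^2 - 13*z - 4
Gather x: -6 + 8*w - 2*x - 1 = 8*w - 2*x - 7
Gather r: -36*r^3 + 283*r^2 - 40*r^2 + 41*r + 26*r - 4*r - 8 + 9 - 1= -36*r^3 + 243*r^2 + 63*r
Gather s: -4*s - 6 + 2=-4*s - 4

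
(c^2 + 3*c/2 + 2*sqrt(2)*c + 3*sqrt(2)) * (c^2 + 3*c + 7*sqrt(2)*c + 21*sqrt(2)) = c^4 + 9*c^3/2 + 9*sqrt(2)*c^3 + 65*c^2/2 + 81*sqrt(2)*c^2/2 + 81*sqrt(2)*c/2 + 126*c + 126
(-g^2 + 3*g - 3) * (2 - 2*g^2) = 2*g^4 - 6*g^3 + 4*g^2 + 6*g - 6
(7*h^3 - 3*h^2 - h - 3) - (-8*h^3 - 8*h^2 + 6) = 15*h^3 + 5*h^2 - h - 9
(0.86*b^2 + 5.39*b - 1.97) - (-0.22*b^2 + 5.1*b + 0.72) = 1.08*b^2 + 0.29*b - 2.69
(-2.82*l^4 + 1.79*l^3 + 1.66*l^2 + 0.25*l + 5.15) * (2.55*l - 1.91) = -7.191*l^5 + 9.9507*l^4 + 0.8141*l^3 - 2.5331*l^2 + 12.655*l - 9.8365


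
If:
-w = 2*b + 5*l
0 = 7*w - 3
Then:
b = -5*l/2 - 3/14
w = 3/7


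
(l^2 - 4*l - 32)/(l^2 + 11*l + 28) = (l - 8)/(l + 7)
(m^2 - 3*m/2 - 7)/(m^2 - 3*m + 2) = (m^2 - 3*m/2 - 7)/(m^2 - 3*m + 2)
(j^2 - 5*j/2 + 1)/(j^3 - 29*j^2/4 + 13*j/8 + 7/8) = 4*(j - 2)/(4*j^2 - 27*j - 7)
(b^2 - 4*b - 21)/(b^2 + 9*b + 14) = (b^2 - 4*b - 21)/(b^2 + 9*b + 14)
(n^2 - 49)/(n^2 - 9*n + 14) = (n + 7)/(n - 2)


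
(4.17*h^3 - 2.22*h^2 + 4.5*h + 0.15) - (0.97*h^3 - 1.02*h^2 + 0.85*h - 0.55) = 3.2*h^3 - 1.2*h^2 + 3.65*h + 0.7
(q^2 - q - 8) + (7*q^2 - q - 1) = 8*q^2 - 2*q - 9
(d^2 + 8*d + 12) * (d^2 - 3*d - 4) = d^4 + 5*d^3 - 16*d^2 - 68*d - 48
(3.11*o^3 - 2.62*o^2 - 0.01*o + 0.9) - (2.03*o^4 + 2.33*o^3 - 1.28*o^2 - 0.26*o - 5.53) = -2.03*o^4 + 0.78*o^3 - 1.34*o^2 + 0.25*o + 6.43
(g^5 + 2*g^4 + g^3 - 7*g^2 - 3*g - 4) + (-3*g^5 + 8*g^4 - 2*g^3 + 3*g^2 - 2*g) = -2*g^5 + 10*g^4 - g^3 - 4*g^2 - 5*g - 4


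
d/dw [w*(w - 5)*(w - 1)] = 3*w^2 - 12*w + 5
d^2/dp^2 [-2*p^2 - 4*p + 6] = -4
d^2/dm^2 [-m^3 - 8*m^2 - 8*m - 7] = -6*m - 16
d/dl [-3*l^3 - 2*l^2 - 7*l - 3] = -9*l^2 - 4*l - 7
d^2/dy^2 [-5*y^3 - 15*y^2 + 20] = -30*y - 30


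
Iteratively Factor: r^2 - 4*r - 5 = (r - 5)*(r + 1)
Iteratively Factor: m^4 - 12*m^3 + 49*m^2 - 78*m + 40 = (m - 1)*(m^3 - 11*m^2 + 38*m - 40) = (m - 4)*(m - 1)*(m^2 - 7*m + 10) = (m - 4)*(m - 2)*(m - 1)*(m - 5)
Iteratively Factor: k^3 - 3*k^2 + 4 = (k + 1)*(k^2 - 4*k + 4) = (k - 2)*(k + 1)*(k - 2)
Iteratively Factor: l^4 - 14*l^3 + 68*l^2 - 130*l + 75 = (l - 1)*(l^3 - 13*l^2 + 55*l - 75) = (l - 3)*(l - 1)*(l^2 - 10*l + 25) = (l - 5)*(l - 3)*(l - 1)*(l - 5)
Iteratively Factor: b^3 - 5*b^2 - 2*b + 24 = (b - 3)*(b^2 - 2*b - 8) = (b - 3)*(b + 2)*(b - 4)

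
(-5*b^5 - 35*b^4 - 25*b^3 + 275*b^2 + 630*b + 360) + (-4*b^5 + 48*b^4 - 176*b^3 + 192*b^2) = -9*b^5 + 13*b^4 - 201*b^3 + 467*b^2 + 630*b + 360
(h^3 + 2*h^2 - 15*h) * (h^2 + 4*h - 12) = h^5 + 6*h^4 - 19*h^3 - 84*h^2 + 180*h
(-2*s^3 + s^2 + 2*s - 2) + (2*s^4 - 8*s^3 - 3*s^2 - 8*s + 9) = 2*s^4 - 10*s^3 - 2*s^2 - 6*s + 7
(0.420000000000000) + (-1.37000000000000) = -0.950000000000000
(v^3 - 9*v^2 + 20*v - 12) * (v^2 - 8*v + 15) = v^5 - 17*v^4 + 107*v^3 - 307*v^2 + 396*v - 180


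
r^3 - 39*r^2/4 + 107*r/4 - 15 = (r - 5)*(r - 4)*(r - 3/4)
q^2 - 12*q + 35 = (q - 7)*(q - 5)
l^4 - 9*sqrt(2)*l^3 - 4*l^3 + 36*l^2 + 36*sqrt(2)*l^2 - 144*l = l*(l - 4)*(l - 6*sqrt(2))*(l - 3*sqrt(2))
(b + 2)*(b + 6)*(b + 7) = b^3 + 15*b^2 + 68*b + 84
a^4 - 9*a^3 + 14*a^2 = a^2*(a - 7)*(a - 2)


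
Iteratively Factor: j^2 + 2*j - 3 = (j - 1)*(j + 3)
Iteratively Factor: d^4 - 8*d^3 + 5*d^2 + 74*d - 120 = (d - 5)*(d^3 - 3*d^2 - 10*d + 24) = (d - 5)*(d + 3)*(d^2 - 6*d + 8) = (d - 5)*(d - 2)*(d + 3)*(d - 4)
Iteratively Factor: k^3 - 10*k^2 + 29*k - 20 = (k - 5)*(k^2 - 5*k + 4) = (k - 5)*(k - 1)*(k - 4)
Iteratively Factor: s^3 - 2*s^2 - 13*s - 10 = (s - 5)*(s^2 + 3*s + 2) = (s - 5)*(s + 2)*(s + 1)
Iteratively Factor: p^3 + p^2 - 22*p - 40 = (p - 5)*(p^2 + 6*p + 8) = (p - 5)*(p + 2)*(p + 4)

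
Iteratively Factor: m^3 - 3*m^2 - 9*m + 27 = (m - 3)*(m^2 - 9) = (m - 3)*(m + 3)*(m - 3)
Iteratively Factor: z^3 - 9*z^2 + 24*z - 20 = (z - 2)*(z^2 - 7*z + 10) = (z - 5)*(z - 2)*(z - 2)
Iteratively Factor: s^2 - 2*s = (s)*(s - 2)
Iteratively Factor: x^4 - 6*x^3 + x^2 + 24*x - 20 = (x - 1)*(x^3 - 5*x^2 - 4*x + 20) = (x - 1)*(x + 2)*(x^2 - 7*x + 10) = (x - 2)*(x - 1)*(x + 2)*(x - 5)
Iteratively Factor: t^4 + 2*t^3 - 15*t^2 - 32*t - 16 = (t + 1)*(t^3 + t^2 - 16*t - 16) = (t + 1)^2*(t^2 - 16) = (t + 1)^2*(t + 4)*(t - 4)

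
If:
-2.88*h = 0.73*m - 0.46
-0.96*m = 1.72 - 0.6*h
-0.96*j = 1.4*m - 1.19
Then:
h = 0.53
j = 3.37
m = -1.46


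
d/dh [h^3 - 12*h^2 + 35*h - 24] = 3*h^2 - 24*h + 35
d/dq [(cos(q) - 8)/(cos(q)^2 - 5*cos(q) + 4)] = (cos(q)^2 - 16*cos(q) + 36)*sin(q)/(cos(q)^2 - 5*cos(q) + 4)^2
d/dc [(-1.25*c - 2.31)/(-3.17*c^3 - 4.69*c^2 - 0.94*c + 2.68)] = (3.9625*c^3 + 5.8625*c^2 + 1.175*c - (1.25*c + 2.31)*(9.51*c^2 + 9.38*c + 0.94) - 3.35)/(3.17*c^3 + 4.69*c^2 + 0.94*c - 2.68)^2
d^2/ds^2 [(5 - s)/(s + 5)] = 20/(s + 5)^3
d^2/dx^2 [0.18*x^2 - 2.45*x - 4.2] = 0.360000000000000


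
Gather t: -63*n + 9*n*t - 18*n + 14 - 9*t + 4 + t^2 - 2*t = -81*n + t^2 + t*(9*n - 11) + 18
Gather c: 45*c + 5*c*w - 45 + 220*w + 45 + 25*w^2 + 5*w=c*(5*w + 45) + 25*w^2 + 225*w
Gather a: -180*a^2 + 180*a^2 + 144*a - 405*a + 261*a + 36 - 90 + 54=0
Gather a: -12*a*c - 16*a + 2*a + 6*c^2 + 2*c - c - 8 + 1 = a*(-12*c - 14) + 6*c^2 + c - 7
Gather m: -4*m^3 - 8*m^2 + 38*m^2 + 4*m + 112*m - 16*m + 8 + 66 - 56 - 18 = -4*m^3 + 30*m^2 + 100*m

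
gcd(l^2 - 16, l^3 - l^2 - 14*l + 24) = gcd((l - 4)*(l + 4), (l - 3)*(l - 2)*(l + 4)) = l + 4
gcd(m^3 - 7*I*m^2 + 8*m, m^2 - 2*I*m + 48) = m - 8*I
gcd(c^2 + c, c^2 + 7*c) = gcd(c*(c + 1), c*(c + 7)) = c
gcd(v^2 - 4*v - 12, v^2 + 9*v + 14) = v + 2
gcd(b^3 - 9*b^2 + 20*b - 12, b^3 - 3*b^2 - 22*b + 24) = b^2 - 7*b + 6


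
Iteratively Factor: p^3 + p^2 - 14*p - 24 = (p + 2)*(p^2 - p - 12) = (p + 2)*(p + 3)*(p - 4)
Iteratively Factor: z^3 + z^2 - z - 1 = (z + 1)*(z^2 - 1) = (z + 1)^2*(z - 1)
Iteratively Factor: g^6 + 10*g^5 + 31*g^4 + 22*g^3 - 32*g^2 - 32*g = (g + 4)*(g^5 + 6*g^4 + 7*g^3 - 6*g^2 - 8*g) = (g + 2)*(g + 4)*(g^4 + 4*g^3 - g^2 - 4*g) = (g - 1)*(g + 2)*(g + 4)*(g^3 + 5*g^2 + 4*g) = (g - 1)*(g + 2)*(g + 4)^2*(g^2 + g) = (g - 1)*(g + 1)*(g + 2)*(g + 4)^2*(g)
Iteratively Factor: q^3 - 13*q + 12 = (q + 4)*(q^2 - 4*q + 3) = (q - 1)*(q + 4)*(q - 3)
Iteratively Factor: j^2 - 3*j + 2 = (j - 2)*(j - 1)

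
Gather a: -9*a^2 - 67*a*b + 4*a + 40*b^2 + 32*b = -9*a^2 + a*(4 - 67*b) + 40*b^2 + 32*b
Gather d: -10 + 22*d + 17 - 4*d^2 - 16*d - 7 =-4*d^2 + 6*d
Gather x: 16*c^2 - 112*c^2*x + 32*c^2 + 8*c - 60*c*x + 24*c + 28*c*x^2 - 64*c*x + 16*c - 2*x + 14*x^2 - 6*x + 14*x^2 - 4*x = 48*c^2 + 48*c + x^2*(28*c + 28) + x*(-112*c^2 - 124*c - 12)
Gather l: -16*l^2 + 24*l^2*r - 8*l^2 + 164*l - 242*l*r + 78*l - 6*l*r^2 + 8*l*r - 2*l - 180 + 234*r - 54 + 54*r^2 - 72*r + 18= l^2*(24*r - 24) + l*(-6*r^2 - 234*r + 240) + 54*r^2 + 162*r - 216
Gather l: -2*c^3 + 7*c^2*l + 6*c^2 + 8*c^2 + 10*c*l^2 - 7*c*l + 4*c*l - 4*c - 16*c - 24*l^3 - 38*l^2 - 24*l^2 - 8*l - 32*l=-2*c^3 + 14*c^2 - 20*c - 24*l^3 + l^2*(10*c - 62) + l*(7*c^2 - 3*c - 40)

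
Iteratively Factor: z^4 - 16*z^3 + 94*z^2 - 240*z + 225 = (z - 3)*(z^3 - 13*z^2 + 55*z - 75) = (z - 3)^2*(z^2 - 10*z + 25) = (z - 5)*(z - 3)^2*(z - 5)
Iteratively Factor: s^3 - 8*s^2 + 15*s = (s)*(s^2 - 8*s + 15) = s*(s - 3)*(s - 5)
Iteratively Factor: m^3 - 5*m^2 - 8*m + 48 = (m + 3)*(m^2 - 8*m + 16) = (m - 4)*(m + 3)*(m - 4)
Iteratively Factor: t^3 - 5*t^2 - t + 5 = (t - 1)*(t^2 - 4*t - 5) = (t - 1)*(t + 1)*(t - 5)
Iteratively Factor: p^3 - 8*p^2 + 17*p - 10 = (p - 2)*(p^2 - 6*p + 5) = (p - 5)*(p - 2)*(p - 1)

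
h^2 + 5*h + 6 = (h + 2)*(h + 3)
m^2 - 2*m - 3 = (m - 3)*(m + 1)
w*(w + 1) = w^2 + w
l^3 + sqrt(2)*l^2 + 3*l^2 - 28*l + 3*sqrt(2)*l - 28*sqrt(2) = (l - 4)*(l + 7)*(l + sqrt(2))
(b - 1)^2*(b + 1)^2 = b^4 - 2*b^2 + 1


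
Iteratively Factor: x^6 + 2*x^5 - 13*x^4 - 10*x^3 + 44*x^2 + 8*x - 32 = (x - 2)*(x^5 + 4*x^4 - 5*x^3 - 20*x^2 + 4*x + 16) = (x - 2)*(x + 1)*(x^4 + 3*x^3 - 8*x^2 - 12*x + 16) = (x - 2)*(x - 1)*(x + 1)*(x^3 + 4*x^2 - 4*x - 16) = (x - 2)^2*(x - 1)*(x + 1)*(x^2 + 6*x + 8) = (x - 2)^2*(x - 1)*(x + 1)*(x + 2)*(x + 4)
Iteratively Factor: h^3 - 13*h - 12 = (h + 1)*(h^2 - h - 12) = (h + 1)*(h + 3)*(h - 4)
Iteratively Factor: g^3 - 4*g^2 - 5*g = (g + 1)*(g^2 - 5*g) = g*(g + 1)*(g - 5)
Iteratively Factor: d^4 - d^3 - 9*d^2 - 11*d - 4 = (d + 1)*(d^3 - 2*d^2 - 7*d - 4) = (d + 1)^2*(d^2 - 3*d - 4) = (d - 4)*(d + 1)^2*(d + 1)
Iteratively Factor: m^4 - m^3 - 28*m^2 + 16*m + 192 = (m + 4)*(m^3 - 5*m^2 - 8*m + 48) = (m + 3)*(m + 4)*(m^2 - 8*m + 16) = (m - 4)*(m + 3)*(m + 4)*(m - 4)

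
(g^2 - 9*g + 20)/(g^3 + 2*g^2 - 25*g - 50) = (g - 4)/(g^2 + 7*g + 10)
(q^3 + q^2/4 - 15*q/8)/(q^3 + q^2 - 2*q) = (q^2 + q/4 - 15/8)/(q^2 + q - 2)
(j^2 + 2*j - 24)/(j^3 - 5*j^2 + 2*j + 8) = (j + 6)/(j^2 - j - 2)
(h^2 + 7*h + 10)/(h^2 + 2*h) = (h + 5)/h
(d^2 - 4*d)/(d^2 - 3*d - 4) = d/(d + 1)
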